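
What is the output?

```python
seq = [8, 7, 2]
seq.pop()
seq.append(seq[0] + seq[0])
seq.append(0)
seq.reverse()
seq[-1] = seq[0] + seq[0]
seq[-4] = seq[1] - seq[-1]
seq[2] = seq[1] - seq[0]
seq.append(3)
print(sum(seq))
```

35

pop() removes 2 → [8, 7]
append seq[0]+seq[0] = 8+8 = 16 → [8, 7, 16]
append 0 → [8, 7, 16, 0]
reverse → [0, 16, 7, 8]
seq[-1] = seq[0]+seq[0] = 0+0 = 0 → [0, 16, 7, 0]
seq[-4] = seq[1]-seq[-1] = 16-0 = 16 → [16, 16, 7, 0]
seq[2] = seq[1]-seq[0] = 16-16 = 0 → [16, 16, 0, 0]
append 3 → [16, 16, 0, 0, 3]
sum = 35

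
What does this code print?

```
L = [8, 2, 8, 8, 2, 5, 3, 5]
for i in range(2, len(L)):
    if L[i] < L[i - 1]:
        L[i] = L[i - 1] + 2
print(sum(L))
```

78

i=2: 8>=2, unchanged → [8, 2, 8, 8, 2, 5, 3, 5]
i=3: 8>=8, unchanged → [8, 2, 8, 8, 2, 5, 3, 5]
i=4: 2<8, L[4] = 8+2 = 10 → [8, 2, 8, 8, 10, 5, 3, 5]
i=5: 5<10, L[5] = 10+2 = 12 → [8, 2, 8, 8, 10, 12, 3, 5]
i=6: 3<12, L[6] = 12+2 = 14 → [8, 2, 8, 8, 10, 12, 14, 5]
i=7: 5<14, L[7] = 14+2 = 16 → [8, 2, 8, 8, 10, 12, 14, 16]
sum = 78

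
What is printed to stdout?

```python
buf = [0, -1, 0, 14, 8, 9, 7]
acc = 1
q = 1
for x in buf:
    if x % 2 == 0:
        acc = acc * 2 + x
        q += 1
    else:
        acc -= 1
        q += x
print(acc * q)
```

840

x=0: even, acc = 1*2+0 = 2; q=2
x=-1: not even, acc = 2-1 = 1; q=1
x=0: even, acc = 1*2+0 = 2; q=2
x=14: even, acc = 2*2+14 = 18; q=3
x=8: even, acc = 18*2+8 = 44; q=4
x=9: not even, acc = 44-1 = 43; q=13
x=7: not even, acc = 43-1 = 42; q=20
acc*q = 42*20 = 840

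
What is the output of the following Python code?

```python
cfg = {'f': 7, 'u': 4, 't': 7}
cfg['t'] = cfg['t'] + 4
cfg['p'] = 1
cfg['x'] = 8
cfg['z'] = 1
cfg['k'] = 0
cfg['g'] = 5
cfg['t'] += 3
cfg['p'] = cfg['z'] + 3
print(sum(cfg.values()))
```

43

cfg['t'] = cfg['t']+4 = 11 → {'f': 7, 'u': 4, 't': 11}
cfg['p'] = 1 → {'f': 7, 'u': 4, 't': 11, 'p': 1}
cfg['x'] = 8 → {'f': 7, 'u': 4, 't': 11, 'p': 1, 'x': 8}
cfg['z'] = 1 → {'f': 7, 'u': 4, 't': 11, 'p': 1, 'x': 8, 'z': 1}
cfg['k'] = 0 → {'f': 7, 'u': 4, 't': 11, 'p': 1, 'x': 8, 'z': 1, 'k': 0}
cfg['g'] = 5 → {'f': 7, 'u': 4, 't': 11, 'p': 1, 'x': 8, 'z': 1, 'k': 0, 'g': 5}
cfg['t'] = 11+3 = 14 → {'f': 7, 'u': 4, 't': 14, 'p': 1, 'x': 8, 'z': 1, 'k': 0, 'g': 5}
cfg['p'] = cfg['z']+3 = 4 → {'f': 7, 'u': 4, 't': 14, 'p': 4, 'x': 8, 'z': 1, 'k': 0, 'g': 5}
sum of values = 43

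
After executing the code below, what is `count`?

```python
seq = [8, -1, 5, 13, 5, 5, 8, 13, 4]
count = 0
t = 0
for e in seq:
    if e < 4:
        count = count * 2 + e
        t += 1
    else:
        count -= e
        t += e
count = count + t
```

e=8: not <4, count = 0-8 = -8; t=8
e=-1: <4, count = (-8)*2+(-1) = -17; t=9
e=5: not <4, count = (-17)-5 = -22; t=14
e=13: not <4, count = (-22)-13 = -35; t=27
e=5: not <4, count = (-35)-5 = -40; t=32
e=5: not <4, count = (-40)-5 = -45; t=37
e=8: not <4, count = (-45)-8 = -53; t=45
e=13: not <4, count = (-53)-13 = -66; t=58
e=4: not <4, count = (-66)-4 = -70; t=62
count+t = (-70)+62 = -8

-8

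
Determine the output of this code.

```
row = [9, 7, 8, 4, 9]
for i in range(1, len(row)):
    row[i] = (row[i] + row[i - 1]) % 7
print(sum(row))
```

16

i=1: row[1] = (7+9)%7 = 2 → [9, 2, 8, 4, 9]
i=2: row[2] = (8+2)%7 = 3 → [9, 2, 3, 4, 9]
i=3: row[3] = (4+3)%7 = 0 → [9, 2, 3, 0, 9]
i=4: row[4] = (9+0)%7 = 2 → [9, 2, 3, 0, 2]
sum = 16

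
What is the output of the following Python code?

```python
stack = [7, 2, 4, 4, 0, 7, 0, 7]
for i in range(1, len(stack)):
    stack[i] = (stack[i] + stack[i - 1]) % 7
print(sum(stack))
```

i=1: stack[1] = (2+7)%7 = 2 → [7, 2, 4, 4, 0, 7, 0, 7]
i=2: stack[2] = (4+2)%7 = 6 → [7, 2, 6, 4, 0, 7, 0, 7]
i=3: stack[3] = (4+6)%7 = 3 → [7, 2, 6, 3, 0, 7, 0, 7]
i=4: stack[4] = (0+3)%7 = 3 → [7, 2, 6, 3, 3, 7, 0, 7]
i=5: stack[5] = (7+3)%7 = 3 → [7, 2, 6, 3, 3, 3, 0, 7]
i=6: stack[6] = (0+3)%7 = 3 → [7, 2, 6, 3, 3, 3, 3, 7]
i=7: stack[7] = (7+3)%7 = 3 → [7, 2, 6, 3, 3, 3, 3, 3]
sum = 30

30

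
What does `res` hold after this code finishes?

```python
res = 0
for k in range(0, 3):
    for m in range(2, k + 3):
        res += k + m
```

k=0,m=2: res = 0+2 = 2
k=1,m=2: res = 2+3 = 5
k=1,m=3: res = 5+4 = 9
k=2,m=2: res = 9+4 = 13
k=2,m=3: res = 13+5 = 18
k=2,m=4: res = 18+6 = 24

24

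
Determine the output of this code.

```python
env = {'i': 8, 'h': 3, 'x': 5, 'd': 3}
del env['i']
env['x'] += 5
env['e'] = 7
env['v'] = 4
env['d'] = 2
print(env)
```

del 'i' → {'h': 3, 'x': 5, 'd': 3}
env['x'] = 5+5 = 10 → {'h': 3, 'x': 10, 'd': 3}
env['e'] = 7 → {'h': 3, 'x': 10, 'd': 3, 'e': 7}
env['v'] = 4 → {'h': 3, 'x': 10, 'd': 3, 'e': 7, 'v': 4}
env['d'] = 2 → {'h': 3, 'x': 10, 'd': 2, 'e': 7, 'v': 4}

{'h': 3, 'x': 10, 'd': 2, 'e': 7, 'v': 4}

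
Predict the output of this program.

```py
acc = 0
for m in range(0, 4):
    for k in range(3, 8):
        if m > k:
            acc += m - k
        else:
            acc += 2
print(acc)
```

40

m=0,k=3: not 0>3, acc = 0+2 = 2
m=0,k=4: not 0>4, acc = 2+2 = 4
m=0,k=5: not 0>5, acc = 4+2 = 6
m=0,k=6: not 0>6, acc = 6+2 = 8
m=0,k=7: not 0>7, acc = 8+2 = 10
m=1,k=3: not 1>3, acc = 10+2 = 12
m=1,k=4: not 1>4, acc = 12+2 = 14
m=1,k=5: not 1>5, acc = 14+2 = 16
m=1,k=6: not 1>6, acc = 16+2 = 18
m=1,k=7: not 1>7, acc = 18+2 = 20
m=2,k=3: not 2>3, acc = 20+2 = 22
m=2,k=4: not 2>4, acc = 22+2 = 24
m=2,k=5: not 2>5, acc = 24+2 = 26
m=2,k=6: not 2>6, acc = 26+2 = 28
m=2,k=7: not 2>7, acc = 28+2 = 30
m=3,k=3: not 3>3, acc = 30+2 = 32
m=3,k=4: not 3>4, acc = 32+2 = 34
m=3,k=5: not 3>5, acc = 34+2 = 36
m=3,k=6: not 3>6, acc = 36+2 = 38
m=3,k=7: not 3>7, acc = 38+2 = 40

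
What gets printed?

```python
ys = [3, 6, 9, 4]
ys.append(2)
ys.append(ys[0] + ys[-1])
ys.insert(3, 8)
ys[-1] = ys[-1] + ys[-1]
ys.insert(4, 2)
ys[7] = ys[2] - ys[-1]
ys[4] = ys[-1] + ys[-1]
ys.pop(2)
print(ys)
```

[3, 6, 8, -2, 4, 2, -1]

append 2 → [3, 6, 9, 4, 2]
append ys[0]+ys[-1] = 3+2 = 5 → [3, 6, 9, 4, 2, 5]
insert 8 at 3 → [3, 6, 9, 8, 4, 2, 5]
ys[-1] = ys[-1]+ys[-1] = 5+5 = 10 → [3, 6, 9, 8, 4, 2, 10]
insert 2 at 4 → [3, 6, 9, 8, 2, 4, 2, 10]
ys[7] = ys[2]-ys[-1] = 9-10 = -1 → [3, 6, 9, 8, 2, 4, 2, -1]
ys[4] = ys[-1]+ys[-1] = (-1)+(-1) = -2 → [3, 6, 9, 8, -2, 4, 2, -1]
pop(2) removes 9 → [3, 6, 8, -2, 4, 2, -1]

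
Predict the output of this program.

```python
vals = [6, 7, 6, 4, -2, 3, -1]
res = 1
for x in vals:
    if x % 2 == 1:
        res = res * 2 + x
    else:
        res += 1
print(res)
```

x=6: not odd, res = 1+1 = 2
x=7: odd, res = 2*2+7 = 11
x=6: not odd, res = 11+1 = 12
x=4: not odd, res = 12+1 = 13
x=-2: not odd, res = 13+1 = 14
x=3: odd, res = 14*2+3 = 31
x=-1: odd, res = 31*2+(-1) = 61

61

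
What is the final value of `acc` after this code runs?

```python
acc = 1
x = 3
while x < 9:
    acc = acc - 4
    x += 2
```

-11

x=3: acc = 1-4 = -3
x=5: acc = (-3)-4 = -7
x=7: acc = (-7)-4 = -11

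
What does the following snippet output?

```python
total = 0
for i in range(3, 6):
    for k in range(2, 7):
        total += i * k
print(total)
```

240

i=3,k=2: total = 0+6 = 6
i=3,k=3: total = 6+9 = 15
i=3,k=4: total = 15+12 = 27
i=3,k=5: total = 27+15 = 42
i=3,k=6: total = 42+18 = 60
i=4,k=2: total = 60+8 = 68
i=4,k=3: total = 68+12 = 80
i=4,k=4: total = 80+16 = 96
i=4,k=5: total = 96+20 = 116
i=4,k=6: total = 116+24 = 140
i=5,k=2: total = 140+10 = 150
i=5,k=3: total = 150+15 = 165
i=5,k=4: total = 165+20 = 185
i=5,k=5: total = 185+25 = 210
i=5,k=6: total = 210+30 = 240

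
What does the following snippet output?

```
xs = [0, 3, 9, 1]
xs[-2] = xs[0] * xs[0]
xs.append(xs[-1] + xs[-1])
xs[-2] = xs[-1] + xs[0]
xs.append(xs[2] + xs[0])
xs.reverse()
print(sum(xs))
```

7

xs[-2] = xs[0]*xs[0] = 0*0 = 0 → [0, 3, 0, 1]
append xs[-1]+xs[-1] = 1+1 = 2 → [0, 3, 0, 1, 2]
xs[-2] = xs[-1]+xs[0] = 2+0 = 2 → [0, 3, 0, 2, 2]
append xs[2]+xs[0] = 0+0 = 0 → [0, 3, 0, 2, 2, 0]
reverse → [0, 2, 2, 0, 3, 0]
sum = 7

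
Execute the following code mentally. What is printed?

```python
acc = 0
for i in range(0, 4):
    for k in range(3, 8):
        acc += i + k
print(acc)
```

130

i=0,k=3: acc = 0+3 = 3
i=0,k=4: acc = 3+4 = 7
i=0,k=5: acc = 7+5 = 12
i=0,k=6: acc = 12+6 = 18
i=0,k=7: acc = 18+7 = 25
i=1,k=3: acc = 25+4 = 29
i=1,k=4: acc = 29+5 = 34
i=1,k=5: acc = 34+6 = 40
i=1,k=6: acc = 40+7 = 47
i=1,k=7: acc = 47+8 = 55
i=2,k=3: acc = 55+5 = 60
i=2,k=4: acc = 60+6 = 66
i=2,k=5: acc = 66+7 = 73
i=2,k=6: acc = 73+8 = 81
i=2,k=7: acc = 81+9 = 90
i=3,k=3: acc = 90+6 = 96
i=3,k=4: acc = 96+7 = 103
i=3,k=5: acc = 103+8 = 111
i=3,k=6: acc = 111+9 = 120
i=3,k=7: acc = 120+10 = 130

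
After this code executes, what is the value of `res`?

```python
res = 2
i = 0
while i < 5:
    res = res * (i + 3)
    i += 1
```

5040

i=0: res = 2*3 = 6
i=1: res = 6*4 = 24
i=2: res = 24*5 = 120
i=3: res = 120*6 = 720
i=4: res = 720*7 = 5040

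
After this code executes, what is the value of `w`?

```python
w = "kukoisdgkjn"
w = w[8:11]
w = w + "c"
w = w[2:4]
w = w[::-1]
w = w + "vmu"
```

slice [8:11] → 'kjn'
+ 'c' → 'kjnc'
slice [2:4] → 'nc'
reverse → 'cn'
+ 'vmu' → 'cnvmu'

'cnvmu'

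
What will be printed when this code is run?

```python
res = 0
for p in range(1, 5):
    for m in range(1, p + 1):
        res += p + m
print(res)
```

50

p=1,m=1: res = 0+2 = 2
p=2,m=1: res = 2+3 = 5
p=2,m=2: res = 5+4 = 9
p=3,m=1: res = 9+4 = 13
p=3,m=2: res = 13+5 = 18
p=3,m=3: res = 18+6 = 24
p=4,m=1: res = 24+5 = 29
p=4,m=2: res = 29+6 = 35
p=4,m=3: res = 35+7 = 42
p=4,m=4: res = 42+8 = 50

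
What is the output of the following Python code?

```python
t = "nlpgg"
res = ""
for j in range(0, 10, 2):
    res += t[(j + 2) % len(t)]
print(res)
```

pglgn

j=0: add t[2]='p' → 'p'
j=2: add t[4]='g' → 'pg'
j=4: add t[1]='l' → 'pgl'
j=6: add t[3]='g' → 'pglg'
j=8: add t[0]='n' → 'pglgn'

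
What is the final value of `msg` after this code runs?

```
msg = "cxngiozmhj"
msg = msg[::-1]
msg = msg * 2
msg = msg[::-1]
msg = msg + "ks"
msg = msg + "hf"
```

reverse → 'jhmzoignxc'
repeat ×2 → 'jhmzoignxcjhmzoignxc'
reverse → 'cxngiozmhjcxngiozmhj'
+ 'ks' → 'cxngiozmhjcxngiozmhjks'
+ 'hf' → 'cxngiozmhjcxngiozmhjkshf'

'cxngiozmhjcxngiozmhjkshf'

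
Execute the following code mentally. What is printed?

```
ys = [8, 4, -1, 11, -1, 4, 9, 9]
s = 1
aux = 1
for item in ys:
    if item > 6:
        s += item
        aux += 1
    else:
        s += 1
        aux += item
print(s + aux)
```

53

item=8: >6, s = 1+8 = 9; aux=2
item=4: not >6, s = 9+1 = 10; aux=6
item=-1: not >6, s = 10+1 = 11; aux=5
item=11: >6, s = 11+11 = 22; aux=6
item=-1: not >6, s = 22+1 = 23; aux=5
item=4: not >6, s = 23+1 = 24; aux=9
item=9: >6, s = 24+9 = 33; aux=10
item=9: >6, s = 33+9 = 42; aux=11
s+aux = 42+11 = 53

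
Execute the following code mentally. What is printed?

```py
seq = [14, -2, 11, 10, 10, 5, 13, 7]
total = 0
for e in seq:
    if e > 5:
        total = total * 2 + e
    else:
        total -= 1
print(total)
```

741

e=14: >5, total = 0*2+14 = 14
e=-2: not >5, total = 14-1 = 13
e=11: >5, total = 13*2+11 = 37
e=10: >5, total = 37*2+10 = 84
e=10: >5, total = 84*2+10 = 178
e=5: not >5, total = 178-1 = 177
e=13: >5, total = 177*2+13 = 367
e=7: >5, total = 367*2+7 = 741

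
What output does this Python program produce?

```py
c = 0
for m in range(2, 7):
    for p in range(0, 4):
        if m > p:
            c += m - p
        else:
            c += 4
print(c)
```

63

m=2,p=0: 2>0, c = 0+2 = 2
m=2,p=1: 2>1, c = 2+1 = 3
m=2,p=2: not 2>2, c = 3+4 = 7
m=2,p=3: not 2>3, c = 7+4 = 11
m=3,p=0: 3>0, c = 11+3 = 14
m=3,p=1: 3>1, c = 14+2 = 16
m=3,p=2: 3>2, c = 16+1 = 17
m=3,p=3: not 3>3, c = 17+4 = 21
m=4,p=0: 4>0, c = 21+4 = 25
m=4,p=1: 4>1, c = 25+3 = 28
m=4,p=2: 4>2, c = 28+2 = 30
m=4,p=3: 4>3, c = 30+1 = 31
m=5,p=0: 5>0, c = 31+5 = 36
m=5,p=1: 5>1, c = 36+4 = 40
m=5,p=2: 5>2, c = 40+3 = 43
m=5,p=3: 5>3, c = 43+2 = 45
m=6,p=0: 6>0, c = 45+6 = 51
m=6,p=1: 6>1, c = 51+5 = 56
m=6,p=2: 6>2, c = 56+4 = 60
m=6,p=3: 6>3, c = 60+3 = 63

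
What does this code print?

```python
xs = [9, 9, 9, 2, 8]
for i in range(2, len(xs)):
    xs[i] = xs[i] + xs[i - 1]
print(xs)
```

i=2: xs[2] = 9+9 = 18 → [9, 9, 18, 2, 8]
i=3: xs[3] = 2+18 = 20 → [9, 9, 18, 20, 8]
i=4: xs[4] = 8+20 = 28 → [9, 9, 18, 20, 28]

[9, 9, 18, 20, 28]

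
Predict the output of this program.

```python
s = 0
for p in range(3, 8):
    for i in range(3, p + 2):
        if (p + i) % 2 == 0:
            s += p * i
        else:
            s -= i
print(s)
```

175

p=3,i=3: even sum, s = 0+9 = 9
p=3,i=4: odd sum, s = 9-4 = 5
p=4,i=3: odd sum, s = 5-3 = 2
p=4,i=4: even sum, s = 2+16 = 18
p=4,i=5: odd sum, s = 18-5 = 13
p=5,i=3: even sum, s = 13+15 = 28
p=5,i=4: odd sum, s = 28-4 = 24
p=5,i=5: even sum, s = 24+25 = 49
p=5,i=6: odd sum, s = 49-6 = 43
p=6,i=3: odd sum, s = 43-3 = 40
p=6,i=4: even sum, s = 40+24 = 64
p=6,i=5: odd sum, s = 64-5 = 59
p=6,i=6: even sum, s = 59+36 = 95
p=6,i=7: odd sum, s = 95-7 = 88
p=7,i=3: even sum, s = 88+21 = 109
p=7,i=4: odd sum, s = 109-4 = 105
p=7,i=5: even sum, s = 105+35 = 140
p=7,i=6: odd sum, s = 140-6 = 134
p=7,i=7: even sum, s = 134+49 = 183
p=7,i=8: odd sum, s = 183-8 = 175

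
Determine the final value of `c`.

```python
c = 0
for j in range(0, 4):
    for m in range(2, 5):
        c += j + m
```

54

j=0,m=2: c = 0+2 = 2
j=0,m=3: c = 2+3 = 5
j=0,m=4: c = 5+4 = 9
j=1,m=2: c = 9+3 = 12
j=1,m=3: c = 12+4 = 16
j=1,m=4: c = 16+5 = 21
j=2,m=2: c = 21+4 = 25
j=2,m=3: c = 25+5 = 30
j=2,m=4: c = 30+6 = 36
j=3,m=2: c = 36+5 = 41
j=3,m=3: c = 41+6 = 47
j=3,m=4: c = 47+7 = 54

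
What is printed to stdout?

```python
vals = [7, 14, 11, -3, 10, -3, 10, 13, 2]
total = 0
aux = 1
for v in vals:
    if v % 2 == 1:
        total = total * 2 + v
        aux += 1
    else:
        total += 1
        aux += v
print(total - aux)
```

v=7: odd, total = 0*2+7 = 7; aux=2
v=14: not odd, total = 7+1 = 8; aux=16
v=11: odd, total = 8*2+11 = 27; aux=17
v=-3: odd, total = 27*2+(-3) = 51; aux=18
v=10: not odd, total = 51+1 = 52; aux=28
v=-3: odd, total = 52*2+(-3) = 101; aux=29
v=10: not odd, total = 101+1 = 102; aux=39
v=13: odd, total = 102*2+13 = 217; aux=40
v=2: not odd, total = 217+1 = 218; aux=42
total-aux = 218-42 = 176

176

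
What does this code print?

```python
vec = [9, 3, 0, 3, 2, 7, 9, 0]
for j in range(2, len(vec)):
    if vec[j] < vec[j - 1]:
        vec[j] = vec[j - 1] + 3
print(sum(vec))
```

93

j=2: 0<3, vec[2] = 3+3 = 6 → [9, 3, 6, 3, 2, 7, 9, 0]
j=3: 3<6, vec[3] = 6+3 = 9 → [9, 3, 6, 9, 2, 7, 9, 0]
j=4: 2<9, vec[4] = 9+3 = 12 → [9, 3, 6, 9, 12, 7, 9, 0]
j=5: 7<12, vec[5] = 12+3 = 15 → [9, 3, 6, 9, 12, 15, 9, 0]
j=6: 9<15, vec[6] = 15+3 = 18 → [9, 3, 6, 9, 12, 15, 18, 0]
j=7: 0<18, vec[7] = 18+3 = 21 → [9, 3, 6, 9, 12, 15, 18, 21]
sum = 93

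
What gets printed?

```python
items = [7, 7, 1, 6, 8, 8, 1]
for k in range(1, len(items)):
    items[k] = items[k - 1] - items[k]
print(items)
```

k=1: items[1] = 7-7 = 0 → [7, 0, 1, 6, 8, 8, 1]
k=2: items[2] = 0-1 = -1 → [7, 0, -1, 6, 8, 8, 1]
k=3: items[3] = (-1)-6 = -7 → [7, 0, -1, -7, 8, 8, 1]
k=4: items[4] = (-7)-8 = -15 → [7, 0, -1, -7, -15, 8, 1]
k=5: items[5] = (-15)-8 = -23 → [7, 0, -1, -7, -15, -23, 1]
k=6: items[6] = (-23)-1 = -24 → [7, 0, -1, -7, -15, -23, -24]

[7, 0, -1, -7, -15, -23, -24]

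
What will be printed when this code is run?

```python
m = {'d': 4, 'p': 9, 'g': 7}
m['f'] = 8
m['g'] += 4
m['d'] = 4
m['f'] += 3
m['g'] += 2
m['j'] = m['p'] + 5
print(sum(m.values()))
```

m['f'] = 8 → {'d': 4, 'p': 9, 'g': 7, 'f': 8}
m['g'] = 7+4 = 11 → {'d': 4, 'p': 9, 'g': 11, 'f': 8}
m['d'] = 4 → {'d': 4, 'p': 9, 'g': 11, 'f': 8}
m['f'] = 8+3 = 11 → {'d': 4, 'p': 9, 'g': 11, 'f': 11}
m['g'] = 11+2 = 13 → {'d': 4, 'p': 9, 'g': 13, 'f': 11}
m['j'] = m['p']+5 = 14 → {'d': 4, 'p': 9, 'g': 13, 'f': 11, 'j': 14}
sum of values = 51

51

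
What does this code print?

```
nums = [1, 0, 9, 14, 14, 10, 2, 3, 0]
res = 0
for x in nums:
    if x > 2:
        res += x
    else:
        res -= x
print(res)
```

x=1: not >2, res = 0-1 = -1
x=0: not >2, res = (-1)-0 = -1
x=9: >2, res = (-1)+9 = 8
x=14: >2, res = 8+14 = 22
x=14: >2, res = 22+14 = 36
x=10: >2, res = 36+10 = 46
x=2: not >2, res = 46-2 = 44
x=3: >2, res = 44+3 = 47
x=0: not >2, res = 47-0 = 47

47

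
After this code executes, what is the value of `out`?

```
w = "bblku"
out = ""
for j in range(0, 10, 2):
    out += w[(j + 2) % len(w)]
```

'lubkb'

j=0: add w[2]='l' → 'l'
j=2: add w[4]='u' → 'lu'
j=4: add w[1]='b' → 'lub'
j=6: add w[3]='k' → 'lubk'
j=8: add w[0]='b' → 'lubkb'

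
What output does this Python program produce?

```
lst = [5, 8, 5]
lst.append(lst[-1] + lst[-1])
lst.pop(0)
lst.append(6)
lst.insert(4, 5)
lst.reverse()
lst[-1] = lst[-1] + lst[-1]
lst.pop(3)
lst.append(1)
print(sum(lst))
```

38

append lst[-1]+lst[-1] = 5+5 = 10 → [5, 8, 5, 10]
pop(0) removes 5 → [8, 5, 10]
append 6 → [8, 5, 10, 6]
insert 5 at 4 → [8, 5, 10, 6, 5]
reverse → [5, 6, 10, 5, 8]
lst[-1] = lst[-1]+lst[-1] = 8+8 = 16 → [5, 6, 10, 5, 16]
pop(3) removes 5 → [5, 6, 10, 16]
append 1 → [5, 6, 10, 16, 1]
sum = 38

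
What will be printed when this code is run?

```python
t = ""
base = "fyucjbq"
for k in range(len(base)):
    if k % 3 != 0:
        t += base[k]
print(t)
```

yujb

k=0: skip
k=1: add 'y' → 'y'
k=2: add 'u' → 'yu'
k=3: skip
k=4: add 'j' → 'yuj'
k=5: add 'b' → 'yujb'
k=6: skip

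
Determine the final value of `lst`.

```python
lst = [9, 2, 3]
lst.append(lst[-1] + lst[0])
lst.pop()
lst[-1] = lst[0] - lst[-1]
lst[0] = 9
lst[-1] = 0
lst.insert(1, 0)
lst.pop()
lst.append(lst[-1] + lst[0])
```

append lst[-1]+lst[0] = 3+9 = 12 → [9, 2, 3, 12]
pop() removes 12 → [9, 2, 3]
lst[-1] = lst[0]-lst[-1] = 9-3 = 6 → [9, 2, 6]
lst[0] = 9 → [9, 2, 6]
lst[-1] = 0 → [9, 2, 0]
insert 0 at 1 → [9, 0, 2, 0]
pop() removes 0 → [9, 0, 2]
append lst[-1]+lst[0] = 2+9 = 11 → [9, 0, 2, 11]

[9, 0, 2, 11]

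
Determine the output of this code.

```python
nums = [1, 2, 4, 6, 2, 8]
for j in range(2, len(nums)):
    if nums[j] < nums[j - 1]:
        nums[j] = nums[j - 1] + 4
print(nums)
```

j=2: 4>=2, unchanged → [1, 2, 4, 6, 2, 8]
j=3: 6>=4, unchanged → [1, 2, 4, 6, 2, 8]
j=4: 2<6, nums[4] = 6+4 = 10 → [1, 2, 4, 6, 10, 8]
j=5: 8<10, nums[5] = 10+4 = 14 → [1, 2, 4, 6, 10, 14]

[1, 2, 4, 6, 10, 14]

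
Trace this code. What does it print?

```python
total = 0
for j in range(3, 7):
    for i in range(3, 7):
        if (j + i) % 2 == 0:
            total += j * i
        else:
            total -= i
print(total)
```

128

j=3,i=3: even sum, total = 0+9 = 9
j=3,i=4: odd sum, total = 9-4 = 5
j=3,i=5: even sum, total = 5+15 = 20
j=3,i=6: odd sum, total = 20-6 = 14
j=4,i=3: odd sum, total = 14-3 = 11
j=4,i=4: even sum, total = 11+16 = 27
j=4,i=5: odd sum, total = 27-5 = 22
j=4,i=6: even sum, total = 22+24 = 46
j=5,i=3: even sum, total = 46+15 = 61
j=5,i=4: odd sum, total = 61-4 = 57
j=5,i=5: even sum, total = 57+25 = 82
j=5,i=6: odd sum, total = 82-6 = 76
j=6,i=3: odd sum, total = 76-3 = 73
j=6,i=4: even sum, total = 73+24 = 97
j=6,i=5: odd sum, total = 97-5 = 92
j=6,i=6: even sum, total = 92+36 = 128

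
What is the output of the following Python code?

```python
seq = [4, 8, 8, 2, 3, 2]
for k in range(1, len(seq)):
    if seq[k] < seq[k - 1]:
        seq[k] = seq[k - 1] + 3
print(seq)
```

k=1: 8>=4, unchanged → [4, 8, 8, 2, 3, 2]
k=2: 8>=8, unchanged → [4, 8, 8, 2, 3, 2]
k=3: 2<8, seq[3] = 8+3 = 11 → [4, 8, 8, 11, 3, 2]
k=4: 3<11, seq[4] = 11+3 = 14 → [4, 8, 8, 11, 14, 2]
k=5: 2<14, seq[5] = 14+3 = 17 → [4, 8, 8, 11, 14, 17]

[4, 8, 8, 11, 14, 17]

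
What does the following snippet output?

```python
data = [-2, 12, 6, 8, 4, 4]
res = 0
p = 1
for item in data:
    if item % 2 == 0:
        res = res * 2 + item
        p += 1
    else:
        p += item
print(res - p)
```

213

item=-2: even, res = 0*2+(-2) = -2; p=2
item=12: even, res = (-2)*2+12 = 8; p=3
item=6: even, res = 8*2+6 = 22; p=4
item=8: even, res = 22*2+8 = 52; p=5
item=4: even, res = 52*2+4 = 108; p=6
item=4: even, res = 108*2+4 = 220; p=7
res-p = 220-7 = 213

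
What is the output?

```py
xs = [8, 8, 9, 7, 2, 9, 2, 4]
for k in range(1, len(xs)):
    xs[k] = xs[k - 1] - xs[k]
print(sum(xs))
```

-124

k=1: xs[1] = 8-8 = 0 → [8, 0, 9, 7, 2, 9, 2, 4]
k=2: xs[2] = 0-9 = -9 → [8, 0, -9, 7, 2, 9, 2, 4]
k=3: xs[3] = (-9)-7 = -16 → [8, 0, -9, -16, 2, 9, 2, 4]
k=4: xs[4] = (-16)-2 = -18 → [8, 0, -9, -16, -18, 9, 2, 4]
k=5: xs[5] = (-18)-9 = -27 → [8, 0, -9, -16, -18, -27, 2, 4]
k=6: xs[6] = (-27)-2 = -29 → [8, 0, -9, -16, -18, -27, -29, 4]
k=7: xs[7] = (-29)-4 = -33 → [8, 0, -9, -16, -18, -27, -29, -33]
sum = -124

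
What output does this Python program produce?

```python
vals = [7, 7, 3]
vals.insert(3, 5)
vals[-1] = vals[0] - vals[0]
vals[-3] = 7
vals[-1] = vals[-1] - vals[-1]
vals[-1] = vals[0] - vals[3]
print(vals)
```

[7, 7, 3, 7]

insert 5 at 3 → [7, 7, 3, 5]
vals[-1] = vals[0]-vals[0] = 7-7 = 0 → [7, 7, 3, 0]
vals[-3] = 7 → [7, 7, 3, 0]
vals[-1] = vals[-1]-vals[-1] = 0-0 = 0 → [7, 7, 3, 0]
vals[-1] = vals[0]-vals[3] = 7-0 = 7 → [7, 7, 3, 7]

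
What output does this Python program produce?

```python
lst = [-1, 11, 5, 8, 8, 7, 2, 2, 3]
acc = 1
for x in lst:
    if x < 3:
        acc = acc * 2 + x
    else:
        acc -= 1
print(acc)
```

-11

x=-1: <3, acc = 1*2+(-1) = 1
x=11: not <3, acc = 1-1 = 0
x=5: not <3, acc = 0-1 = -1
x=8: not <3, acc = (-1)-1 = -2
x=8: not <3, acc = (-2)-1 = -3
x=7: not <3, acc = (-3)-1 = -4
x=2: <3, acc = (-4)*2+2 = -6
x=2: <3, acc = (-6)*2+2 = -10
x=3: not <3, acc = (-10)-1 = -11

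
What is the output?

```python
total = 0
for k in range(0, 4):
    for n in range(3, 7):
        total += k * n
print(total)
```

k=0,n=3: total = 0+0 = 0
k=0,n=4: total = 0+0 = 0
k=0,n=5: total = 0+0 = 0
k=0,n=6: total = 0+0 = 0
k=1,n=3: total = 0+3 = 3
k=1,n=4: total = 3+4 = 7
k=1,n=5: total = 7+5 = 12
k=1,n=6: total = 12+6 = 18
k=2,n=3: total = 18+6 = 24
k=2,n=4: total = 24+8 = 32
k=2,n=5: total = 32+10 = 42
k=2,n=6: total = 42+12 = 54
k=3,n=3: total = 54+9 = 63
k=3,n=4: total = 63+12 = 75
k=3,n=5: total = 75+15 = 90
k=3,n=6: total = 90+18 = 108

108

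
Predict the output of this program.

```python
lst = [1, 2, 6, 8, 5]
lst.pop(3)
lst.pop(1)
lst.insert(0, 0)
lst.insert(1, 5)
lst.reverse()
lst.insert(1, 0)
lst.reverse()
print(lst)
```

pop(3) removes 8 → [1, 2, 6, 5]
pop(1) removes 2 → [1, 6, 5]
insert 0 at 0 → [0, 1, 6, 5]
insert 5 at 1 → [0, 5, 1, 6, 5]
reverse → [5, 6, 1, 5, 0]
insert 0 at 1 → [5, 0, 6, 1, 5, 0]
reverse → [0, 5, 1, 6, 0, 5]

[0, 5, 1, 6, 0, 5]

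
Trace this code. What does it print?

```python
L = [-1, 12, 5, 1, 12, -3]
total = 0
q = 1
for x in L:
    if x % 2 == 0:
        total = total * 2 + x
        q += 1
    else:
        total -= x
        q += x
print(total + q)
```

36

x=-1: not even, total = 0-(-1) = 1; q=0
x=12: even, total = 1*2+12 = 14; q=1
x=5: not even, total = 14-5 = 9; q=6
x=1: not even, total = 9-1 = 8; q=7
x=12: even, total = 8*2+12 = 28; q=8
x=-3: not even, total = 28-(-3) = 31; q=5
total+q = 31+5 = 36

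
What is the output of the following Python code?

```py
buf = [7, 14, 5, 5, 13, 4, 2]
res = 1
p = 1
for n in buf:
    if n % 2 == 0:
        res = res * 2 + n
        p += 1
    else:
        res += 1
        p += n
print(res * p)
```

n=7: not even, res = 1+1 = 2; p=8
n=14: even, res = 2*2+14 = 18; p=9
n=5: not even, res = 18+1 = 19; p=14
n=5: not even, res = 19+1 = 20; p=19
n=13: not even, res = 20+1 = 21; p=32
n=4: even, res = 21*2+4 = 46; p=33
n=2: even, res = 46*2+2 = 94; p=34
res*p = 94*34 = 3196

3196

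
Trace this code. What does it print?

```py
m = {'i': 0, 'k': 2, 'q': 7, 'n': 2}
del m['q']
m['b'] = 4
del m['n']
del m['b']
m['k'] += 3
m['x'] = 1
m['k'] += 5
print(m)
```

{'i': 0, 'k': 10, 'x': 1}

del 'q' → {'i': 0, 'k': 2, 'n': 2}
m['b'] = 4 → {'i': 0, 'k': 2, 'n': 2, 'b': 4}
del 'n' → {'i': 0, 'k': 2, 'b': 4}
del 'b' → {'i': 0, 'k': 2}
m['k'] = 2+3 = 5 → {'i': 0, 'k': 5}
m['x'] = 1 → {'i': 0, 'k': 5, 'x': 1}
m['k'] = 5+5 = 10 → {'i': 0, 'k': 10, 'x': 1}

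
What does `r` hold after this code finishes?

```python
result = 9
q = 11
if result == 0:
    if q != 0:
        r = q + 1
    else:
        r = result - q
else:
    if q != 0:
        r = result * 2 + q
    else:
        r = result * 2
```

result=9, q=11
result == 0 is False; q != 0 is True
→ r = result * 2 + q = 29

29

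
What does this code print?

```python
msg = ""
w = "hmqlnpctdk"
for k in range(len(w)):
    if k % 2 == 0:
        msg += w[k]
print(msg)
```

hqncd

k=0: add 'h' → 'h'
k=1: skip
k=2: add 'q' → 'hq'
k=3: skip
k=4: add 'n' → 'hqn'
k=5: skip
k=6: add 'c' → 'hqnc'
k=7: skip
k=8: add 'd' → 'hqncd'
k=9: skip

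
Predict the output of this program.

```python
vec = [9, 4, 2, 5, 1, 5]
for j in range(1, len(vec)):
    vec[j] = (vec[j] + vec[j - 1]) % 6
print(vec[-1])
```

j=1: vec[1] = (4+9)%6 = 1 → [9, 1, 2, 5, 1, 5]
j=2: vec[2] = (2+1)%6 = 3 → [9, 1, 3, 5, 1, 5]
j=3: vec[3] = (5+3)%6 = 2 → [9, 1, 3, 2, 1, 5]
j=4: vec[4] = (1+2)%6 = 3 → [9, 1, 3, 2, 3, 5]
j=5: vec[5] = (5+3)%6 = 2 → [9, 1, 3, 2, 3, 2]

2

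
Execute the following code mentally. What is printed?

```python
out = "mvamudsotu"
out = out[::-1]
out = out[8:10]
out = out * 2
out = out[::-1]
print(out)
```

reverse → 'utosdumavm'
slice [8:10] → 'vm'
repeat ×2 → 'vmvm'
reverse → 'mvmv'

mvmv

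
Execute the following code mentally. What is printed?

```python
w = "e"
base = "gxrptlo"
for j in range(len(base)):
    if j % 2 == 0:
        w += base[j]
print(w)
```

j=0: add 'g' → 'eg'
j=1: skip
j=2: add 'r' → 'egr'
j=3: skip
j=4: add 't' → 'egrt'
j=5: skip
j=6: add 'o' → 'egrto'

egrto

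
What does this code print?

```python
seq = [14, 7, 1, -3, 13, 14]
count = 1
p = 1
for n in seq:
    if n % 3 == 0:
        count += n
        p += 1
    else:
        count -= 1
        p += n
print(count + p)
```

n=14: not %3==0, count = 1-1 = 0; p=15
n=7: not %3==0, count = 0-1 = -1; p=22
n=1: not %3==0, count = (-1)-1 = -2; p=23
n=-3: %3==0, count = (-2)+(-3) = -5; p=24
n=13: not %3==0, count = (-5)-1 = -6; p=37
n=14: not %3==0, count = (-6)-1 = -7; p=51
count+p = (-7)+51 = 44

44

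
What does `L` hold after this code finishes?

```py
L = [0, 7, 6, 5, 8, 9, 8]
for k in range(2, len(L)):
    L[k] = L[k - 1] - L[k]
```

k=2: L[2] = 7-6 = 1 → [0, 7, 1, 5, 8, 9, 8]
k=3: L[3] = 1-5 = -4 → [0, 7, 1, -4, 8, 9, 8]
k=4: L[4] = (-4)-8 = -12 → [0, 7, 1, -4, -12, 9, 8]
k=5: L[5] = (-12)-9 = -21 → [0, 7, 1, -4, -12, -21, 8]
k=6: L[6] = (-21)-8 = -29 → [0, 7, 1, -4, -12, -21, -29]

[0, 7, 1, -4, -12, -21, -29]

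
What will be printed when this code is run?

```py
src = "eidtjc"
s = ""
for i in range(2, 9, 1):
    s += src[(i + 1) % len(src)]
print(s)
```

i=2: add src[3]='t' → 't'
i=3: add src[4]='j' → 'tj'
i=4: add src[5]='c' → 'tjc'
i=5: add src[0]='e' → 'tjce'
i=6: add src[1]='i' → 'tjcei'
i=7: add src[2]='d' → 'tjceid'
i=8: add src[3]='t' → 'tjceidt'

tjceidt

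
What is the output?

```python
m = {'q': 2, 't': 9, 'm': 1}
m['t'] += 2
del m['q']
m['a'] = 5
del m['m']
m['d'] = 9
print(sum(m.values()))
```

m['t'] = 9+2 = 11 → {'q': 2, 't': 11, 'm': 1}
del 'q' → {'t': 11, 'm': 1}
m['a'] = 5 → {'t': 11, 'm': 1, 'a': 5}
del 'm' → {'t': 11, 'a': 5}
m['d'] = 9 → {'t': 11, 'a': 5, 'd': 9}
sum of values = 25

25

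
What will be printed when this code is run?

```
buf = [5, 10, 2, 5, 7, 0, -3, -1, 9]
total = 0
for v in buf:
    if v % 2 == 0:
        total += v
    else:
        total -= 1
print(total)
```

v=5: not even, total = 0-1 = -1
v=10: even, total = (-1)+10 = 9
v=2: even, total = 9+2 = 11
v=5: not even, total = 11-1 = 10
v=7: not even, total = 10-1 = 9
v=0: even, total = 9+0 = 9
v=-3: not even, total = 9-1 = 8
v=-1: not even, total = 8-1 = 7
v=9: not even, total = 7-1 = 6

6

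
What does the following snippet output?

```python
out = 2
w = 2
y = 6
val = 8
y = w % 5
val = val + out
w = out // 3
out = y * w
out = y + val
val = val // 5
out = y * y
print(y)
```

y = 2%5 = 2
val = 8+2 = 10
w = 2//3 = 0
out = 2*0 = 0
out = 2+10 = 12
val = 10//5 = 2
out = 2*2 = 4

2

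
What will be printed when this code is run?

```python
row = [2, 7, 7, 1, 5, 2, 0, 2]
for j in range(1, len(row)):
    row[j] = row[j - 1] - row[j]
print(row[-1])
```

j=1: row[1] = 2-7 = -5 → [2, -5, 7, 1, 5, 2, 0, 2]
j=2: row[2] = (-5)-7 = -12 → [2, -5, -12, 1, 5, 2, 0, 2]
j=3: row[3] = (-12)-1 = -13 → [2, -5, -12, -13, 5, 2, 0, 2]
j=4: row[4] = (-13)-5 = -18 → [2, -5, -12, -13, -18, 2, 0, 2]
j=5: row[5] = (-18)-2 = -20 → [2, -5, -12, -13, -18, -20, 0, 2]
j=6: row[6] = (-20)-0 = -20 → [2, -5, -12, -13, -18, -20, -20, 2]
j=7: row[7] = (-20)-2 = -22 → [2, -5, -12, -13, -18, -20, -20, -22]

-22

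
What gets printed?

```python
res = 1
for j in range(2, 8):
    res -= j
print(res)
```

-26

j=2: res = 1-2 = -1
j=3: res = (-1)-3 = -4
j=4: res = (-4)-4 = -8
j=5: res = (-8)-5 = -13
j=6: res = (-13)-6 = -19
j=7: res = (-19)-7 = -26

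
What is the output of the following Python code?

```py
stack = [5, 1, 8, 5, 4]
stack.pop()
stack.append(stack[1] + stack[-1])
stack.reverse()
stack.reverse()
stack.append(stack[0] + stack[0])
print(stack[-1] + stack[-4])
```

pop() removes 4 → [5, 1, 8, 5]
append stack[1]+stack[-1] = 1+5 = 6 → [5, 1, 8, 5, 6]
reverse → [6, 5, 8, 1, 5]
reverse → [5, 1, 8, 5, 6]
append stack[0]+stack[0] = 5+5 = 10 → [5, 1, 8, 5, 6, 10]
stack[-1]+stack[-4] = 10+8 = 18

18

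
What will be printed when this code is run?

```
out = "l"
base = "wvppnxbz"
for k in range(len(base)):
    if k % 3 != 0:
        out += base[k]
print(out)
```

lvpnxz

k=0: skip
k=1: add 'v' → 'lv'
k=2: add 'p' → 'lvp'
k=3: skip
k=4: add 'n' → 'lvpn'
k=5: add 'x' → 'lvpnx'
k=6: skip
k=7: add 'z' → 'lvpnxz'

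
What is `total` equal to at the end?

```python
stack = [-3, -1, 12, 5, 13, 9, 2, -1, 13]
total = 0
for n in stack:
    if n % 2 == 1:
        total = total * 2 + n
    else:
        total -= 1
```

-29

n=-3: odd, total = 0*2+(-3) = -3
n=-1: odd, total = (-3)*2+(-1) = -7
n=12: not odd, total = (-7)-1 = -8
n=5: odd, total = (-8)*2+5 = -11
n=13: odd, total = (-11)*2+13 = -9
n=9: odd, total = (-9)*2+9 = -9
n=2: not odd, total = (-9)-1 = -10
n=-1: odd, total = (-10)*2+(-1) = -21
n=13: odd, total = (-21)*2+13 = -29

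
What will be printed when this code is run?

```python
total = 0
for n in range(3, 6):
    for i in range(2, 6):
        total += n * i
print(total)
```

168

n=3,i=2: total = 0+6 = 6
n=3,i=3: total = 6+9 = 15
n=3,i=4: total = 15+12 = 27
n=3,i=5: total = 27+15 = 42
n=4,i=2: total = 42+8 = 50
n=4,i=3: total = 50+12 = 62
n=4,i=4: total = 62+16 = 78
n=4,i=5: total = 78+20 = 98
n=5,i=2: total = 98+10 = 108
n=5,i=3: total = 108+15 = 123
n=5,i=4: total = 123+20 = 143
n=5,i=5: total = 143+25 = 168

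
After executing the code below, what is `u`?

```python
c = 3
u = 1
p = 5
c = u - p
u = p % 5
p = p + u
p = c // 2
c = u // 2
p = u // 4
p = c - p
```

0

c = 1-5 = -4
u = 5%5 = 0
p = 5+0 = 5
p = (-4)//2 = -2
c = 0//2 = 0
p = 0//4 = 0
p = 0-0 = 0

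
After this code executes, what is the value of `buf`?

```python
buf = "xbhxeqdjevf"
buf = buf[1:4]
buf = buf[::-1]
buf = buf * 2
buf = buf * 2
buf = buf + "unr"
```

slice [1:4] → 'bhx'
reverse → 'xhb'
repeat ×2 → 'xhbxhb'
repeat ×2 → 'xhbxhbxhbxhb'
+ 'unr' → 'xhbxhbxhbxhbunr'

'xhbxhbxhbxhbunr'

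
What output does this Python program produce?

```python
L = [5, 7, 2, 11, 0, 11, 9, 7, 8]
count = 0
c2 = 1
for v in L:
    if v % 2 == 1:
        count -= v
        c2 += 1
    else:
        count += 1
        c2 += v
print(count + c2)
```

-30

v=5: odd, count = 0-5 = -5; c2=2
v=7: odd, count = (-5)-7 = -12; c2=3
v=2: not odd, count = (-12)+1 = -11; c2=5
v=11: odd, count = (-11)-11 = -22; c2=6
v=0: not odd, count = (-22)+1 = -21; c2=6
v=11: odd, count = (-21)-11 = -32; c2=7
v=9: odd, count = (-32)-9 = -41; c2=8
v=7: odd, count = (-41)-7 = -48; c2=9
v=8: not odd, count = (-48)+1 = -47; c2=17
count+c2 = (-47)+17 = -30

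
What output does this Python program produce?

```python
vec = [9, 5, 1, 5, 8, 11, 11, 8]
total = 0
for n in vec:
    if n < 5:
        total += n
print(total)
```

n=9: not <5
n=5: not <5
n=1: <5, total = 0+1 = 1
n=5: not <5
n=8: not <5
n=11: not <5
n=11: not <5
n=8: not <5

1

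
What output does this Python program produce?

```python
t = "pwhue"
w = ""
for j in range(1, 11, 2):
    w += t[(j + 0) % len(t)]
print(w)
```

wuphe

j=1: add t[1]='w' → 'w'
j=3: add t[3]='u' → 'wu'
j=5: add t[0]='p' → 'wup'
j=7: add t[2]='h' → 'wuph'
j=9: add t[4]='e' → 'wuphe'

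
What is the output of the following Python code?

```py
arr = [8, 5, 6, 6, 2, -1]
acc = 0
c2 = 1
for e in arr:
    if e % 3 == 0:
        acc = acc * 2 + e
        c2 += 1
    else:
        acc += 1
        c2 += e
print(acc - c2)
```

e=8: not %3==0, acc = 0+1 = 1; c2=9
e=5: not %3==0, acc = 1+1 = 2; c2=14
e=6: %3==0, acc = 2*2+6 = 10; c2=15
e=6: %3==0, acc = 10*2+6 = 26; c2=16
e=2: not %3==0, acc = 26+1 = 27; c2=18
e=-1: not %3==0, acc = 27+1 = 28; c2=17
acc-c2 = 28-17 = 11

11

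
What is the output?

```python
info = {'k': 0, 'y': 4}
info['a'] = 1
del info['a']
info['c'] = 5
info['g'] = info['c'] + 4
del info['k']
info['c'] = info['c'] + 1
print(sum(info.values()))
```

19

info['a'] = 1 → {'k': 0, 'y': 4, 'a': 1}
del 'a' → {'k': 0, 'y': 4}
info['c'] = 5 → {'k': 0, 'y': 4, 'c': 5}
info['g'] = info['c']+4 = 9 → {'k': 0, 'y': 4, 'c': 5, 'g': 9}
del 'k' → {'y': 4, 'c': 5, 'g': 9}
info['c'] = info['c']+1 = 6 → {'y': 4, 'c': 6, 'g': 9}
sum of values = 19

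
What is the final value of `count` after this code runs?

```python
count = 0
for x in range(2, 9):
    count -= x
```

-35

x=2: count = 0-2 = -2
x=3: count = (-2)-3 = -5
x=4: count = (-5)-4 = -9
x=5: count = (-9)-5 = -14
x=6: count = (-14)-6 = -20
x=7: count = (-20)-7 = -27
x=8: count = (-27)-8 = -35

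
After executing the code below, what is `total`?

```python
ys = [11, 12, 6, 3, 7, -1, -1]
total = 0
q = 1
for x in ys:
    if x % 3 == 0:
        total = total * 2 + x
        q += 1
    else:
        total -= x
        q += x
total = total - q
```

x=11: not %3==0, total = 0-11 = -11; q=12
x=12: %3==0, total = (-11)*2+12 = -10; q=13
x=6: %3==0, total = (-10)*2+6 = -14; q=14
x=3: %3==0, total = (-14)*2+3 = -25; q=15
x=7: not %3==0, total = (-25)-7 = -32; q=22
x=-1: not %3==0, total = (-32)-(-1) = -31; q=21
x=-1: not %3==0, total = (-31)-(-1) = -30; q=20
total-q = (-30)-20 = -50

-50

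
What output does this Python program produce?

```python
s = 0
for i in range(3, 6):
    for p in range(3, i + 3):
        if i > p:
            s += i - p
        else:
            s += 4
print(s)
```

40

i=3,p=3: not 3>3, s = 0+4 = 4
i=3,p=4: not 3>4, s = 4+4 = 8
i=3,p=5: not 3>5, s = 8+4 = 12
i=4,p=3: 4>3, s = 12+1 = 13
i=4,p=4: not 4>4, s = 13+4 = 17
i=4,p=5: not 4>5, s = 17+4 = 21
i=4,p=6: not 4>6, s = 21+4 = 25
i=5,p=3: 5>3, s = 25+2 = 27
i=5,p=4: 5>4, s = 27+1 = 28
i=5,p=5: not 5>5, s = 28+4 = 32
i=5,p=6: not 5>6, s = 32+4 = 36
i=5,p=7: not 5>7, s = 36+4 = 40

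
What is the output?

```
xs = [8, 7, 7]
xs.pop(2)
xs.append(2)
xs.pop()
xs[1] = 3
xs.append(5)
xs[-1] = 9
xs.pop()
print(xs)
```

pop(2) removes 7 → [8, 7]
append 2 → [8, 7, 2]
pop() removes 2 → [8, 7]
xs[1] = 3 → [8, 3]
append 5 → [8, 3, 5]
xs[-1] = 9 → [8, 3, 9]
pop() removes 9 → [8, 3]

[8, 3]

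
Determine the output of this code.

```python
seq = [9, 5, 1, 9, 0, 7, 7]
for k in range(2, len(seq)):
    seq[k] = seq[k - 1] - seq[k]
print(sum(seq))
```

-23

k=2: seq[2] = 5-1 = 4 → [9, 5, 4, 9, 0, 7, 7]
k=3: seq[3] = 4-9 = -5 → [9, 5, 4, -5, 0, 7, 7]
k=4: seq[4] = (-5)-0 = -5 → [9, 5, 4, -5, -5, 7, 7]
k=5: seq[5] = (-5)-7 = -12 → [9, 5, 4, -5, -5, -12, 7]
k=6: seq[6] = (-12)-7 = -19 → [9, 5, 4, -5, -5, -12, -19]
sum = -23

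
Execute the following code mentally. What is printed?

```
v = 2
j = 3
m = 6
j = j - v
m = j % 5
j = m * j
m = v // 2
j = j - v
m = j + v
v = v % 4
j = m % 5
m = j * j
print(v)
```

2

j = 3-2 = 1
m = 1%5 = 1
j = 1*1 = 1
m = 2//2 = 1
j = 1-2 = -1
m = (-1)+2 = 1
v = 2%4 = 2
j = 1%5 = 1
m = 1*1 = 1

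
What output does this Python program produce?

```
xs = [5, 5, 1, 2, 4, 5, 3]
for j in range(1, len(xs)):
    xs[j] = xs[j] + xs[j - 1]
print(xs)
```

j=1: xs[1] = 5+5 = 10 → [5, 10, 1, 2, 4, 5, 3]
j=2: xs[2] = 1+10 = 11 → [5, 10, 11, 2, 4, 5, 3]
j=3: xs[3] = 2+11 = 13 → [5, 10, 11, 13, 4, 5, 3]
j=4: xs[4] = 4+13 = 17 → [5, 10, 11, 13, 17, 5, 3]
j=5: xs[5] = 5+17 = 22 → [5, 10, 11, 13, 17, 22, 3]
j=6: xs[6] = 3+22 = 25 → [5, 10, 11, 13, 17, 22, 25]

[5, 10, 11, 13, 17, 22, 25]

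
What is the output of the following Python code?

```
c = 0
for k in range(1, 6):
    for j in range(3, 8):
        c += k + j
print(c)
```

200

k=1,j=3: c = 0+4 = 4
k=1,j=4: c = 4+5 = 9
k=1,j=5: c = 9+6 = 15
k=1,j=6: c = 15+7 = 22
k=1,j=7: c = 22+8 = 30
k=2,j=3: c = 30+5 = 35
k=2,j=4: c = 35+6 = 41
k=2,j=5: c = 41+7 = 48
k=2,j=6: c = 48+8 = 56
k=2,j=7: c = 56+9 = 65
k=3,j=3: c = 65+6 = 71
k=3,j=4: c = 71+7 = 78
k=3,j=5: c = 78+8 = 86
k=3,j=6: c = 86+9 = 95
k=3,j=7: c = 95+10 = 105
k=4,j=3: c = 105+7 = 112
k=4,j=4: c = 112+8 = 120
k=4,j=5: c = 120+9 = 129
k=4,j=6: c = 129+10 = 139
k=4,j=7: c = 139+11 = 150
k=5,j=3: c = 150+8 = 158
k=5,j=4: c = 158+9 = 167
k=5,j=5: c = 167+10 = 177
k=5,j=6: c = 177+11 = 188
k=5,j=7: c = 188+12 = 200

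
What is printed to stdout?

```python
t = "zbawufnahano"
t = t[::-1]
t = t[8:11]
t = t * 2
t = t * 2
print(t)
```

wabwabwabwab

reverse → 'onahanfuwabz'
slice [8:11] → 'wab'
repeat ×2 → 'wabwab'
repeat ×2 → 'wabwabwabwab'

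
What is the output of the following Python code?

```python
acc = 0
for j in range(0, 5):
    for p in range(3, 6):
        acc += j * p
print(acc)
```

120

j=0,p=3: acc = 0+0 = 0
j=0,p=4: acc = 0+0 = 0
j=0,p=5: acc = 0+0 = 0
j=1,p=3: acc = 0+3 = 3
j=1,p=4: acc = 3+4 = 7
j=1,p=5: acc = 7+5 = 12
j=2,p=3: acc = 12+6 = 18
j=2,p=4: acc = 18+8 = 26
j=2,p=5: acc = 26+10 = 36
j=3,p=3: acc = 36+9 = 45
j=3,p=4: acc = 45+12 = 57
j=3,p=5: acc = 57+15 = 72
j=4,p=3: acc = 72+12 = 84
j=4,p=4: acc = 84+16 = 100
j=4,p=5: acc = 100+20 = 120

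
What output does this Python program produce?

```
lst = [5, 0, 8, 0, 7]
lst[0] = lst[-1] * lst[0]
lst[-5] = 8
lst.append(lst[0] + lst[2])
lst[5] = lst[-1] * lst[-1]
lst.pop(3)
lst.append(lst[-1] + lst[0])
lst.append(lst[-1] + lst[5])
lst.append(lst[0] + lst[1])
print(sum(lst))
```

1079

lst[0] = lst[-1]*lst[0] = 7*5 = 35 → [35, 0, 8, 0, 7]
lst[-5] = 8 → [8, 0, 8, 0, 7]
append lst[0]+lst[2] = 8+8 = 16 → [8, 0, 8, 0, 7, 16]
lst[5] = lst[-1]*lst[-1] = 16*16 = 256 → [8, 0, 8, 0, 7, 256]
pop(3) removes 0 → [8, 0, 8, 7, 256]
append lst[-1]+lst[0] = 256+8 = 264 → [8, 0, 8, 7, 256, 264]
append lst[-1]+lst[5] = 264+264 = 528 → [8, 0, 8, 7, 256, 264, 528]
append lst[0]+lst[1] = 8+0 = 8 → [8, 0, 8, 7, 256, 264, 528, 8]
sum = 1079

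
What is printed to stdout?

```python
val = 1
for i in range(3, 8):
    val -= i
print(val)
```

-24

i=3: val = 1-3 = -2
i=4: val = (-2)-4 = -6
i=5: val = (-6)-5 = -11
i=6: val = (-11)-6 = -17
i=7: val = (-17)-7 = -24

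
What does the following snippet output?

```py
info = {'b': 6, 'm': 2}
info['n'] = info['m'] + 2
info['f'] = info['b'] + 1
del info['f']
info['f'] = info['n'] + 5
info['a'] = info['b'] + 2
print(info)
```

{'b': 6, 'm': 2, 'n': 4, 'f': 9, 'a': 8}

info['n'] = info['m']+2 = 4 → {'b': 6, 'm': 2, 'n': 4}
info['f'] = info['b']+1 = 7 → {'b': 6, 'm': 2, 'n': 4, 'f': 7}
del 'f' → {'b': 6, 'm': 2, 'n': 4}
info['f'] = info['n']+5 = 9 → {'b': 6, 'm': 2, 'n': 4, 'f': 9}
info['a'] = info['b']+2 = 8 → {'b': 6, 'm': 2, 'n': 4, 'f': 9, 'a': 8}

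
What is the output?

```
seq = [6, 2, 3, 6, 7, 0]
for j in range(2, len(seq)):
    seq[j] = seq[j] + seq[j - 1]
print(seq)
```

[6, 2, 5, 11, 18, 18]

j=2: seq[2] = 3+2 = 5 → [6, 2, 5, 6, 7, 0]
j=3: seq[3] = 6+5 = 11 → [6, 2, 5, 11, 7, 0]
j=4: seq[4] = 7+11 = 18 → [6, 2, 5, 11, 18, 0]
j=5: seq[5] = 0+18 = 18 → [6, 2, 5, 11, 18, 18]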